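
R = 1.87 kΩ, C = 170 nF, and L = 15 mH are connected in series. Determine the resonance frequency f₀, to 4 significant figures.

3.152 kHz

ω₀ = 1/√(LC) = 1/√(0.015 × 1.7e-07) = 19800 rad/s
f₀ = ω₀/(2π) = 3.152 kHz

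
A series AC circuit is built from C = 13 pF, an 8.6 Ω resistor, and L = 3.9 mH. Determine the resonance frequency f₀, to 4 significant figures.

706.8 kHz

ω₀ = 1/√(LC) = 1/√(0.0039 × 1.3e-11) = 4.441e+06 rad/s
f₀ = ω₀/(2π) = 706.8 kHz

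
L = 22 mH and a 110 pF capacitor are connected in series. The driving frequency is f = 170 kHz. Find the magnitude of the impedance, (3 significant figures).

15000 Ω

ω = 2πf = 1.068e+06 rad/s
X_L = ωL = 23500 Ω
X_C = 1/(ωC) = 8510 Ω
Net reactance X = X_L − X_C = 15000 Ω
Z = j15000 Ω
|Z| = √(0² + 15000²) = 15000 Ω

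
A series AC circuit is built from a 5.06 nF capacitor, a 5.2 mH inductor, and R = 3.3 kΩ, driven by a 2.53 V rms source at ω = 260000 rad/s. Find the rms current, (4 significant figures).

754.6 μA

X_L = ωL = 1352 Ω
X_C = 1/(ωC) = 760.1 Ω
Net reactance X = X_L − X_C = 591.9 Ω
Z = 3300 + j591.9 Ω
|Z| = √(3300² + 591.9²) = 3353 Ω
I = V/|Z| = 2.53/3353 = 754.6 μA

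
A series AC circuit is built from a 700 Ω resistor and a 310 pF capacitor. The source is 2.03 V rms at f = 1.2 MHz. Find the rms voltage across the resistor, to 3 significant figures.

1.73 V

ω = 2πf = 7.54e+06 rad/s
X_C = 1/(ωC) = 428 Ω
Z = 700 − j428 Ω
|Z| = √(700² + 428²) = 820 Ω
I = V/|Z| = 2.47 mA
V_R = I·|Z_R| = 0.00247 × 700 = 1.73 V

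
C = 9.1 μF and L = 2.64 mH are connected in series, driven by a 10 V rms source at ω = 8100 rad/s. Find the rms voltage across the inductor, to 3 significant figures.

27.4 V

X_L = ωL = 21.4 Ω
X_C = 1/(ωC) = 13.6 Ω
Net reactance X = X_L − X_C = 7.82 Ω
Z = j7.82 Ω
|Z| = √(0² + 7.82²) = 7.82 Ω
I = V/|Z| = 1.28 A
V_L = I·|Z_L| = 1.28 × 21.4 = 27.4 V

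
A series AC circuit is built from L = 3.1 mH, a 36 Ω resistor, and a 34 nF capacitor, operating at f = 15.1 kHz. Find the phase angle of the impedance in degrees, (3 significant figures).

-23.8°

ω = 2πf = 94880 rad/s
X_L = ωL = 294 Ω
X_C = 1/(ωC) = 310 Ω
Net reactance X = X_L − X_C = -15.9 Ω
Z = 36.0 − j15.9 Ω
|Z| = √(36.0² + 15.9²) = 39.3 Ω
∠Z = arctan(-15.9/36.0) = -23.8°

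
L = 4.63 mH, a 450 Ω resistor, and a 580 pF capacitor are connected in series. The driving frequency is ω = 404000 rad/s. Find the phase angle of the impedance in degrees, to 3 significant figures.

X_L = ωL = 1870 Ω
X_C = 1/(ωC) = 4270 Ω
Net reactance X = X_L − X_C = -2400 Ω
Z = 450 − j2400 Ω
|Z| = √(450² + 2400²) = 2440 Ω
∠Z = arctan(-2400/450) = -79.4°

-79.4°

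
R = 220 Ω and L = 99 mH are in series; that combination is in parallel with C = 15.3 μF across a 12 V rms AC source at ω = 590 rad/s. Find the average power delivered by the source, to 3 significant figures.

611 mW

X_L = ωL = 58.4 Ω
X_C = 1/(ωC) = 111 Ω
Branch 1 (R+jX_L): Z₁ = 220 + j58.4 Ω, |Z₁| = 228 Ω
Branch 2 (−jX_C): Z₂ = −j111 Ω
Parallel: Z = Z₁Z₂/(Z₁+Z₂), |Z| = 112 Ω, ∠Z = -61.7°
I = V/|Z| = 108 mA
P = VI cos φ = 12 × 0.108 × cos(-61.7°) = 611 mW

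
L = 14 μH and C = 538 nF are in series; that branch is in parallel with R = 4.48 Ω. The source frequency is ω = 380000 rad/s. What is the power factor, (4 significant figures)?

0.09523

X_L = ωL = 5.320 Ω
X_C = 1/(ωC) = 4.891 Ω
Branch 1: Z₁ = R = 4.480 Ω
Branch 2 (series LC): Z₂ = j(X_L − X_C) = j0.4286 Ω
Parallel: Z = Z₁Z₂/(Z₁+Z₂), |Z| = 0.4266 Ω, ∠Z = 84.54°
cos φ = cos(84.54°) = 0.09523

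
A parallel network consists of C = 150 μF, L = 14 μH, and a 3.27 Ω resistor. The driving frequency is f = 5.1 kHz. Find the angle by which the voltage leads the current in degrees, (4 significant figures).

ω = 2πf = 32040 rad/s
X_L = ωL = 0.4486 Ω
X_C = 1/(ωC) = 0.2080 Ω
Parallel: admittances add. Y = 1/R + 1/(jωL) + jωC
Y = (0.3058 + j2.578) S
|Y| = 2.596 S → |Z| = 1/|Y| = 0.3853 Ω, ∠Z = −∠Y = -83.23°

-83.23°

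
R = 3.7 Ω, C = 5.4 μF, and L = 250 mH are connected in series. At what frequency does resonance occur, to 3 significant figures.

ω₀ = 1/√(LC) = 1/√(0.25 × 5.4e-06) = 860.7 rad/s
f₀ = ω₀/(2π) = 137 Hz

137 Hz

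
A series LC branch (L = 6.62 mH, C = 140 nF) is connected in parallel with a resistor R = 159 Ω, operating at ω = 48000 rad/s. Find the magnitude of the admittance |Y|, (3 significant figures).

X_L = ωL = 318 Ω
X_C = 1/(ωC) = 149 Ω
Branch 1: Z₁ = R = 159 Ω
Branch 2 (series LC): Z₂ = j(X_L − X_C) = j169 Ω
Parallel: Z = Z₁Z₂/(Z₁+Z₂), |Z| = 116 Ω, ∠Z = 43.3°
|Y| = 1/|Z| = 8.64 mS

8.64 mS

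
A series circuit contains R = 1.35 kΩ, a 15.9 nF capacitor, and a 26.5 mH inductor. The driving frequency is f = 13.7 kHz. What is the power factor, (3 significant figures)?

ω = 2πf = 86080 rad/s
X_L = ωL = 2280 Ω
X_C = 1/(ωC) = 731 Ω
Net reactance X = X_L − X_C = 1550 Ω
Z = 1350 + j1550 Ω
|Z| = √(1350² + 1550²) = 2060 Ω
∠Z = arctan(1550/1350) = 49.0°
cos φ = cos(49.0°) = 0.657

0.657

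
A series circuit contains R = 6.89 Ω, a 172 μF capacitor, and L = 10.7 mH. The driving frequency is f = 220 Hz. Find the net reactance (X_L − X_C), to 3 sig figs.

ω = 2πf = 1382 rad/s
X_L = ωL = 14.8 Ω
X_C = 1/(ωC) = 4.21 Ω
X = 14.8 − 4.21 = 10.6 Ω

10.6 Ω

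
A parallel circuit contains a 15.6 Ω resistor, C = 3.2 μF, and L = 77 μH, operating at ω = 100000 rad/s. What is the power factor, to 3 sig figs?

0.319

X_L = ωL = 7.70 Ω
X_C = 1/(ωC) = 3.12 Ω
Parallel: admittances add. Y = 1/R + 1/(jωL) + jωC
Y = (0.0641 + j0.190) S
|Y| = 0.201 S → |Z| = 1/|Y| = 4.98 Ω, ∠Z = −∠Y = -71.4°
cos φ = cos(-71.4°) = 0.319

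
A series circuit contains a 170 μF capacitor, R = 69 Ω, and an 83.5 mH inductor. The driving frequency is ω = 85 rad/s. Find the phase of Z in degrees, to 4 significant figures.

X_L = ωL = 7.098 Ω
X_C = 1/(ωC) = 69.20 Ω
Net reactance X = X_L − X_C = -62.11 Ω
Z = 69.00 − j62.11 Ω
|Z| = √(69.00² + 62.11²) = 92.83 Ω
∠Z = arctan(-62.11/69.00) = -41.99°

-41.99°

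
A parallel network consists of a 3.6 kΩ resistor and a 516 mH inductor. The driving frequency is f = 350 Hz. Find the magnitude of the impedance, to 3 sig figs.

ω = 2πf = 2199 rad/s
X_L = ωL = 1130 Ω
Parallel: admittances add. Y = 1/R + 1/(jωL)
Y = (0.000278 − j0.000881) S
|Y| = 0.000924 S → |Z| = 1/|Y| = 1080 Ω, ∠Z = −∠Y = 72.5°

1080 Ω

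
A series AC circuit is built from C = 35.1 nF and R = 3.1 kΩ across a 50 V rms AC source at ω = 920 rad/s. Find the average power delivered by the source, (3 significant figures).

8.00 mW

X_C = 1/(ωC) = 31000 Ω
Z = 3100 − j31000 Ω
|Z| = √(3100² + 31000²) = 31100 Ω
∠Z = arctan(-31000/3100) = -84.3°
I = V/|Z| = 1.61 mA
P = VI cos φ = 50 × 0.00161 × cos(-84.3°) = 8.00 mW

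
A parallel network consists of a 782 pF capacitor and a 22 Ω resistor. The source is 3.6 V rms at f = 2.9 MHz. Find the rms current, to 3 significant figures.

ω = 2πf = 1.822e+07 rad/s
X_C = 1/(ωC) = 70.2 Ω
Parallel: admittances add. Y = 1/R + jωC
Y = (0.0455 + j0.0142) S
|Y| = 0.0476 S → |Z| = 1/|Y| = 21.0 Ω, ∠Z = −∠Y = -17.4°
I = V/|Z| = 3.6/21.0 = 171 mA

171 mA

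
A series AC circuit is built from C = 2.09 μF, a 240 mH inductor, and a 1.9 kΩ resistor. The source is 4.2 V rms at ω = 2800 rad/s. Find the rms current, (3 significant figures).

X_L = ωL = 672 Ω
X_C = 1/(ωC) = 171 Ω
Net reactance X = X_L − X_C = 501 Ω
Z = 1900 + j501 Ω
|Z| = √(1900² + 501²) = 1960 Ω
I = V/|Z| = 4.2/1960 = 2.14 mA

2.14 mA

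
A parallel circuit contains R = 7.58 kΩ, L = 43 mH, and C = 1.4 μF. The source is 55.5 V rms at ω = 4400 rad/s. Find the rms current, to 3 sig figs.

X_L = ωL = 189 Ω
X_C = 1/(ωC) = 162 Ω
Parallel: admittances add. Y = 1/R + 1/(jωL) + jωC
Y = (0.000132 + j0.000875) S
|Y| = 0.000884 S → |Z| = 1/|Y| = 1130 Ω, ∠Z = −∠Y = -81.4°
I = V/|Z| = 55.5/1130 = 49.1 mA

49.1 mA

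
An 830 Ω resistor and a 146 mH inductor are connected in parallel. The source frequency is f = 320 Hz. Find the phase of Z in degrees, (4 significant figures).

ω = 2πf = 2011 rad/s
X_L = ωL = 293.6 Ω
Parallel: admittances add. Y = 1/R + 1/(jωL)
Y = (0.001205 − j0.003407) S
|Y| = 0.003613 S → |Z| = 1/|Y| = 276.8 Ω, ∠Z = −∠Y = 70.52°

70.52°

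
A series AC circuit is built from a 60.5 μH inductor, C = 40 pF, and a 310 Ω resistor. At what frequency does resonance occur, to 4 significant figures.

ω₀ = 1/√(LC) = 1/√(6.05e-05 × 4e-11) = 2.033e+07 rad/s
f₀ = ω₀/(2π) = 3.235 MHz

3.235 MHz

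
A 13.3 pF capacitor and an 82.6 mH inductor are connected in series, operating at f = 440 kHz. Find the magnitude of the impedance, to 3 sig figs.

201000 Ω

ω = 2πf = 2.765e+06 rad/s
X_L = ωL = 228000 Ω
X_C = 1/(ωC) = 27200 Ω
Net reactance X = X_L − X_C = 201000 Ω
Z = j201000 Ω
|Z| = √(0² + 201000²) = 201000 Ω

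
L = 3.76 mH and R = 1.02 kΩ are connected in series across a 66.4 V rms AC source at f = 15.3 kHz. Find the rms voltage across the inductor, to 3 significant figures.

ω = 2πf = 96130 rad/s
X_L = ωL = 361 Ω
Z = 1020 + j361 Ω
|Z| = √(1020² + 361²) = 1080 Ω
I = V/|Z| = 61.4 mA
V_L = I·|Z_L| = 0.0614 × 361 = 22.2 V

22.2 V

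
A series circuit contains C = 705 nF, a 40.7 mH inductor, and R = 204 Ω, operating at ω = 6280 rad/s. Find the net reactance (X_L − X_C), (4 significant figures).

X_L = ωL = 255.6 Ω
X_C = 1/(ωC) = 225.9 Ω
X = 255.6 − 225.9 = 29.73 Ω

29.73 Ω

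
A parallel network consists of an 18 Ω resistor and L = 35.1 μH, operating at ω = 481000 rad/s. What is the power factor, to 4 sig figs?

X_L = ωL = 16.88 Ω
Parallel: admittances add. Y = 1/R + 1/(jωL)
Y = (0.05556 − j0.05923) S
|Y| = 0.08121 S → |Z| = 1/|Y| = 12.31 Ω, ∠Z = −∠Y = 46.83°
cos φ = cos(46.83°) = 0.6841

0.6841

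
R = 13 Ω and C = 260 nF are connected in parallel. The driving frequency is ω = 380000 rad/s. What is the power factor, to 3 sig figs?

0.614

X_C = 1/(ωC) = 10.1 Ω
Parallel: admittances add. Y = 1/R + jωC
Y = (0.0769 + j0.0988) S
|Y| = 0.125 S → |Z| = 1/|Y| = 7.99 Ω, ∠Z = −∠Y = -52.1°
cos φ = cos(-52.1°) = 0.614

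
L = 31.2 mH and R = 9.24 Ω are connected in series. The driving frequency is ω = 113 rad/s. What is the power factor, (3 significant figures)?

X_L = ωL = 3.53 Ω
Z = 9.24 + j3.53 Ω
|Z| = √(9.24² + 3.53²) = 9.89 Ω
∠Z = arctan(3.53/9.24) = 20.9°
cos φ = cos(20.9°) = 0.934

0.934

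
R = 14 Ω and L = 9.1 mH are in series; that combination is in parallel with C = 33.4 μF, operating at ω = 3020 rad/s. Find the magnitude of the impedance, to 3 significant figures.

X_L = ωL = 27.5 Ω
X_C = 1/(ωC) = 9.91 Ω
Branch 1 (R+jX_L): Z₁ = 14.0 + j27.5 Ω, |Z₁| = 30.8 Ω
Branch 2 (−jX_C): Z₂ = −j9.91 Ω
Parallel: Z = Z₁Z₂/(Z₁+Z₂), |Z| = 13.6 Ω, ∠Z = -78.4°

13.6 Ω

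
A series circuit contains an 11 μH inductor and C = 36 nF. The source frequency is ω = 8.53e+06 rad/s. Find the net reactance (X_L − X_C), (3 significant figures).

90.6 Ω

X_L = ωL = 93.8 Ω
X_C = 1/(ωC) = 3.26 Ω
X = 93.8 − 3.26 = 90.6 Ω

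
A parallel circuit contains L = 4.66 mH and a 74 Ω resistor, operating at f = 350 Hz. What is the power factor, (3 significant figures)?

ω = 2πf = 2199 rad/s
X_L = ωL = 10.2 Ω
Parallel: admittances add. Y = 1/R + 1/(jωL)
Y = (0.0135 − j0.0976) S
|Y| = 0.0985 S → |Z| = 1/|Y| = 10.2 Ω, ∠Z = −∠Y = 82.1°
cos φ = cos(82.1°) = 0.137

0.137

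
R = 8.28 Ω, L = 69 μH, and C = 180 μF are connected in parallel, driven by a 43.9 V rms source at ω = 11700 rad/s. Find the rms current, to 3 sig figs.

X_L = ωL = 0.807 Ω
X_C = 1/(ωC) = 0.475 Ω
Parallel: admittances add. Y = 1/R + 1/(jωL) + jωC
Y = (0.121 + j0.867) S
|Y| = 0.876 S → |Z| = 1/|Y| = 1.14 Ω, ∠Z = −∠Y = -82.1°
I = V/|Z| = 43.9/1.14 = 38.4 A

38.4 A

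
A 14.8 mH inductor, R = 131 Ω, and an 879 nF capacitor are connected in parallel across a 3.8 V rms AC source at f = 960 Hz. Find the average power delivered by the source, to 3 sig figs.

110 mW

ω = 2πf = 6032 rad/s
X_L = ωL = 89.3 Ω
X_C = 1/(ωC) = 189 Ω
Parallel: admittances add. Y = 1/R + 1/(jωL) + jωC
Y = (0.00763 − j0.00590) S
|Y| = 0.00965 S → |Z| = 1/|Y| = 104 Ω, ∠Z = −∠Y = 37.7°
I = V/|Z| = 36.7 mA
P = VI cos φ = 3.8 × 0.0367 × cos(37.7°) = 110 mW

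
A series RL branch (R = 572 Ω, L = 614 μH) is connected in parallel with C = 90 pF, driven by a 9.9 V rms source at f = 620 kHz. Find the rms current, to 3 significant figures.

ω = 2πf = 3.896e+06 rad/s
X_L = ωL = 2390 Ω
X_C = 1/(ωC) = 2850 Ω
Branch 1 (R+jX_L): Z₁ = 572 + j2390 Ω, |Z₁| = 2460 Ω
Branch 2 (−jX_C): Z₂ = −j2850 Ω
Parallel: Z = Z₁Z₂/(Z₁+Z₂), |Z| = 9550 Ω, ∠Z = 25.4°
I = V/|Z| = 9.9/9550 = 1.04 mA

1.04 mA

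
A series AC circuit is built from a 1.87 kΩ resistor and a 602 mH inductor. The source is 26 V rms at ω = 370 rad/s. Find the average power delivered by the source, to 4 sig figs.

X_L = ωL = 222.7 Ω
Z = 1870 + j222.7 Ω
|Z| = √(1870² + 222.7²) = 1883 Ω
∠Z = arctan(222.7/1870) = 6.793°
I = V/|Z| = 13.81 mA
P = VI cos φ = 26 × 0.01381 × cos(6.793°) = 356.4 mW

356.4 mW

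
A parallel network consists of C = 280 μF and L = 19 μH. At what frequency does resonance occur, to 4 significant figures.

2.182 kHz

ω₀ = 1/√(LC) = 1/√(1.9e-05 × 0.00028) = 13710 rad/s
f₀ = ω₀/(2π) = 2.182 kHz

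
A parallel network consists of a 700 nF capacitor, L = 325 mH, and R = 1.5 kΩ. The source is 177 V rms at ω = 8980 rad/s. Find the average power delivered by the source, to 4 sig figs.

20.89 W

X_L = ωL = 2918 Ω
X_C = 1/(ωC) = 159.1 Ω
Parallel: admittances add. Y = 1/R + 1/(jωL) + jωC
Y = (0.0006667 + j0.005943) S
|Y| = 0.005981 S → |Z| = 1/|Y| = 167.2 Ω, ∠Z = −∠Y = -83.60°
I = V/|Z| = 1.059 A
P = VI cos φ = 177 × 1.059 × cos(-83.60°) = 20.89 W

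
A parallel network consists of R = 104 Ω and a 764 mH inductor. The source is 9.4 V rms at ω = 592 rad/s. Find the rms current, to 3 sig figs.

92.7 mA

X_L = ωL = 452 Ω
Parallel: admittances add. Y = 1/R + 1/(jωL)
Y = (0.00962 − j0.00221) S
|Y| = 0.00987 S → |Z| = 1/|Y| = 101 Ω, ∠Z = −∠Y = 12.9°
I = V/|Z| = 9.4/101 = 92.7 mA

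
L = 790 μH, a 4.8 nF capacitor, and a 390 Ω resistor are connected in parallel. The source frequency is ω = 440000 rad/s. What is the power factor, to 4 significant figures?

X_L = ωL = 347.6 Ω
X_C = 1/(ωC) = 473.5 Ω
Parallel: admittances add. Y = 1/R + 1/(jωL) + jωC
Y = (0.002564 − j0.0007649) S
|Y| = 0.002676 S → |Z| = 1/|Y| = 373.7 Ω, ∠Z = −∠Y = 16.61°
cos φ = cos(16.61°) = 0.9583

0.9583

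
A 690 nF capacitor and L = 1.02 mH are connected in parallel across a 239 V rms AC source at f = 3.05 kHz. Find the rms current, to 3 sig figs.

9.07 A

ω = 2πf = 19160 rad/s
X_L = ωL = 19.5 Ω
X_C = 1/(ωC) = 75.6 Ω
Parallel: admittances add. Y = 1/(jωL) + jωC
Y = (0 − j0.0379) S
|Y| = 0.0379 S → |Z| = 1/|Y| = 26.4 Ω, ∠Z = −∠Y = 90.0°
I = V/|Z| = 239/26.4 = 9.07 A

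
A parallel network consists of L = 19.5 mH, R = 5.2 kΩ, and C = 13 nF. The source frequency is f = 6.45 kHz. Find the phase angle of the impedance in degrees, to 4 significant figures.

75.41°

ω = 2πf = 40530 rad/s
X_L = ωL = 790.3 Ω
X_C = 1/(ωC) = 1898 Ω
Parallel: admittances add. Y = 1/R + 1/(jωL) + jωC
Y = (0.0001923 − j0.0007385) S
|Y| = 0.0007632 S → |Z| = 1/|Y| = 1310 Ω, ∠Z = −∠Y = 75.41°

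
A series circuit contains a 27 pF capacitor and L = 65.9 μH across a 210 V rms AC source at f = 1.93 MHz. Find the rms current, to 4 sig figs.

93.12 mA

ω = 2πf = 1.213e+07 rad/s
X_L = ωL = 799.1 Ω
X_C = 1/(ωC) = 3054 Ω
Net reactance X = X_L − X_C = -2255 Ω
Z = − j2255 Ω
|Z| = √(0² + 2255²) = 2255 Ω
I = V/|Z| = 210/2255 = 93.12 mA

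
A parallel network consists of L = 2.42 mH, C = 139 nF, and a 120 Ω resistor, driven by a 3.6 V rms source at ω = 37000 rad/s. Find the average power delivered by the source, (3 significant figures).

108 mW

X_L = ωL = 89.5 Ω
X_C = 1/(ωC) = 194 Ω
Parallel: admittances add. Y = 1/R + 1/(jωL) + jωC
Y = (0.00833 − j0.00603) S
|Y| = 0.0103 S → |Z| = 1/|Y| = 97.2 Ω, ∠Z = −∠Y = 35.9°
I = V/|Z| = 37.0 mA
P = VI cos φ = 3.6 × 0.0370 × cos(35.9°) = 108 mW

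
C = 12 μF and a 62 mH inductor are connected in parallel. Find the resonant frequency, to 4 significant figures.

184.5 Hz

ω₀ = 1/√(LC) = 1/√(0.062 × 1.2e-05) = 1159 rad/s
f₀ = ω₀/(2π) = 184.5 Hz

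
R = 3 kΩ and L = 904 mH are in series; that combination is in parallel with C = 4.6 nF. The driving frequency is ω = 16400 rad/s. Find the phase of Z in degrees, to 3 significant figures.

-39.1°

X_L = ωL = 14800 Ω
X_C = 1/(ωC) = 13300 Ω
Branch 1 (R+jX_L): Z₁ = 3000 + j14800 Ω, |Z₁| = 15100 Ω
Branch 2 (−jX_C): Z₂ = −j13300 Ω
Parallel: Z = Z₁Z₂/(Z₁+Z₂), |Z| = 59200 Ω, ∠Z = -39.1°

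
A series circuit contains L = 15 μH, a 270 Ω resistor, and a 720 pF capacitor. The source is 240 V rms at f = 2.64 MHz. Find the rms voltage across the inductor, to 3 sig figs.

ω = 2πf = 1.659e+07 rad/s
X_L = ωL = 249 Ω
X_C = 1/(ωC) = 83.7 Ω
Net reactance X = X_L − X_C = 165 Ω
Z = 270 + j165 Ω
|Z| = √(270² + 165²) = 316 Ω
I = V/|Z| = 758 mA
V_L = I·|Z_L| = 0.758 × 249 = 189 V

189 V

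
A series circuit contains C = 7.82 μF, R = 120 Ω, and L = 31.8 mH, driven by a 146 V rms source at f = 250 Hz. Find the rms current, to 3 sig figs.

1.18 A

ω = 2πf = 1571 rad/s
X_L = ωL = 50.0 Ω
X_C = 1/(ωC) = 81.4 Ω
Net reactance X = X_L − X_C = -31.5 Ω
Z = 120 − j31.5 Ω
|Z| = √(120² + 31.5²) = 124 Ω
I = V/|Z| = 146/124 = 1.18 A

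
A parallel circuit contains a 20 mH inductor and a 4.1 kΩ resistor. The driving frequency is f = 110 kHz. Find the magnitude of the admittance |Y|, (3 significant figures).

ω = 2πf = 691200 rad/s
X_L = ωL = 13800 Ω
Parallel: admittances add. Y = 1/R + 1/(jωL)
Y = (0.000244 − j7.23e-05) S
|Y| = 0.000254 S → |Z| = 1/|Y| = 3930 Ω, ∠Z = −∠Y = 16.5°

254 μS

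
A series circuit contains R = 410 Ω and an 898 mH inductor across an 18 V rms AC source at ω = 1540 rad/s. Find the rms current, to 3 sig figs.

12.5 mA

X_L = ωL = 1380 Ω
Z = 410 + j1380 Ω
|Z| = √(410² + 1380²) = 1440 Ω
I = V/|Z| = 18/1440 = 12.5 mA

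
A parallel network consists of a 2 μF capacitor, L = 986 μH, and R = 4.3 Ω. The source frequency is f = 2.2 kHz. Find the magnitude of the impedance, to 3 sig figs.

ω = 2πf = 13820 rad/s
X_L = ωL = 13.6 Ω
X_C = 1/(ωC) = 36.2 Ω
Parallel: admittances add. Y = 1/R + 1/(jωL) + jωC
Y = (0.233 − j0.0457) S
|Y| = 0.237 S → |Z| = 1/|Y| = 4.22 Ω, ∠Z = −∠Y = 11.1°

4.22 Ω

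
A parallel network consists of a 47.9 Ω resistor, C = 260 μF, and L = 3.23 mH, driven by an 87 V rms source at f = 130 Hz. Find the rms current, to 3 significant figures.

14.6 A

ω = 2πf = 816.8 rad/s
X_L = ωL = 2.64 Ω
X_C = 1/(ωC) = 4.71 Ω
Parallel: admittances add. Y = 1/R + 1/(jωL) + jωC
Y = (0.0209 − j0.167) S
|Y| = 0.168 S → |Z| = 1/|Y| = 5.95 Ω, ∠Z = −∠Y = 82.9°
I = V/|Z| = 87/5.95 = 14.6 A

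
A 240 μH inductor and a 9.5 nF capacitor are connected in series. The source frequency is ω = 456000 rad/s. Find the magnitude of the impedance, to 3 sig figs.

121 Ω

X_L = ωL = 109 Ω
X_C = 1/(ωC) = 231 Ω
Net reactance X = X_L − X_C = -121 Ω
Z = − j121 Ω
|Z| = √(0² + 121²) = 121 Ω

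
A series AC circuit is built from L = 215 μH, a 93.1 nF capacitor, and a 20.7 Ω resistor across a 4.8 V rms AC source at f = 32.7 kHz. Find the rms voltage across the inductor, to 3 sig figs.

9.54 V

ω = 2πf = 205500 rad/s
X_L = ωL = 44.2 Ω
X_C = 1/(ωC) = 52.3 Ω
Net reactance X = X_L − X_C = -8.10 Ω
Z = 20.7 − j8.10 Ω
|Z| = √(20.7² + 8.10²) = 22.2 Ω
I = V/|Z| = 216 mA
V_L = I·|Z_L| = 0.216 × 44.2 = 9.54 V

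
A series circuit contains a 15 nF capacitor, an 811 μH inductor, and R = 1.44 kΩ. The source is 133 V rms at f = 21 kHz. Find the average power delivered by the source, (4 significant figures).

ω = 2πf = 131900 rad/s
X_L = ωL = 107.0 Ω
X_C = 1/(ωC) = 505.3 Ω
Net reactance X = X_L − X_C = -398.2 Ω
Z = 1440 − j398.2 Ω
|Z| = √(1440² + 398.2²) = 1494 Ω
∠Z = arctan(-398.2/1440) = -15.46°
I = V/|Z| = 89.02 mA
P = VI cos φ = 133 × 0.08902 × cos(-15.46°) = 11.41 W

11.41 W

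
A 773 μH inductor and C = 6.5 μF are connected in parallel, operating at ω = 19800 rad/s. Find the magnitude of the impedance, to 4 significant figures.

15.78 Ω

X_L = ωL = 15.31 Ω
X_C = 1/(ωC) = 7.770 Ω
Parallel: admittances add. Y = 1/(jωL) + jωC
Y = (0 + j0.06336) S
|Y| = 0.06336 S → |Z| = 1/|Y| = 15.78 Ω, ∠Z = −∠Y = -90.00°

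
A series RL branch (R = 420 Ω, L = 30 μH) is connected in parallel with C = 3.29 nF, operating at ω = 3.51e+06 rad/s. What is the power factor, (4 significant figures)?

X_L = ωL = 105.3 Ω
X_C = 1/(ωC) = 86.60 Ω
Branch 1 (R+jX_L): Z₁ = 420.0 + j105.3 Ω, |Z₁| = 433.0 Ω
Branch 2 (−jX_C): Z₂ = −j86.60 Ω
Parallel: Z = Z₁Z₂/(Z₁+Z₂), |Z| = 89.19 Ω, ∠Z = -78.48°
cos φ = cos(-78.48°) = 0.1998

0.1998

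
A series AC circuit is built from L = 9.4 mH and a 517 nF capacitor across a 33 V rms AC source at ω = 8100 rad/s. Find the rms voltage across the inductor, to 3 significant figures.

X_L = ωL = 76.1 Ω
X_C = 1/(ωC) = 239 Ω
Net reactance X = X_L − X_C = -163 Ω
Z = − j163 Ω
|Z| = √(0² + 163²) = 163 Ω
I = V/|Z| = 203 mA
V_L = I·|Z_L| = 0.203 × 76.1 = 15.4 V

15.4 V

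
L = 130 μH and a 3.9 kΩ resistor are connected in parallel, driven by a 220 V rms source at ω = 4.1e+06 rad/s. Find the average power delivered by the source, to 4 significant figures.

X_L = ωL = 533.0 Ω
Parallel: admittances add. Y = 1/R + 1/(jωL)
Y = (0.0002564 − j0.001876) S
|Y| = 0.001894 S → |Z| = 1/|Y| = 528.1 Ω, ∠Z = −∠Y = 82.22°
I = V/|Z| = 416.6 mA
P = VI cos φ = 220 × 0.4166 × cos(82.22°) = 12.41 W

12.41 W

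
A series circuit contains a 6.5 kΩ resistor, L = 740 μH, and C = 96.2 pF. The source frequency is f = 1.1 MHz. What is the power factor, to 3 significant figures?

0.874

ω = 2πf = 6.912e+06 rad/s
X_L = ωL = 5110 Ω
X_C = 1/(ωC) = 1500 Ω
Net reactance X = X_L − X_C = 3610 Ω
Z = 6500 + j3610 Ω
|Z| = √(6500² + 3610²) = 7440 Ω
∠Z = arctan(3610/6500) = 29.1°
cos φ = cos(29.1°) = 0.874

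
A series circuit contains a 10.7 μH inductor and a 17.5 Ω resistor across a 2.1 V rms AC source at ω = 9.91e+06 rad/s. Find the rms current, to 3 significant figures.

X_L = ωL = 106 Ω
Z = 17.5 + j106 Ω
|Z| = √(17.5² + 106²) = 107 Ω
I = V/|Z| = 2.1/107 = 19.5 mA

19.5 mA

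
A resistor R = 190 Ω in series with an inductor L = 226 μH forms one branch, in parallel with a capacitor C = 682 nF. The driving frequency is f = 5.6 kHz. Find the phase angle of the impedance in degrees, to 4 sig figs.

ω = 2πf = 35190 rad/s
X_L = ωL = 7.952 Ω
X_C = 1/(ωC) = 41.67 Ω
Branch 1 (R+jX_L): Z₁ = 190.0 + j7.952 Ω, |Z₁| = 190.2 Ω
Branch 2 (−jX_C): Z₂ = −j41.67 Ω
Parallel: Z = Z₁Z₂/(Z₁+Z₂), |Z| = 41.07 Ω, ∠Z = -77.54°

-77.54°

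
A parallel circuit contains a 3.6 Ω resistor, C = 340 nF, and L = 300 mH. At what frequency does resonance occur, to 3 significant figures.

498 Hz

ω₀ = 1/√(LC) = 1/√(0.3 × 3.4e-07) = 3131 rad/s
f₀ = ω₀/(2π) = 498 Hz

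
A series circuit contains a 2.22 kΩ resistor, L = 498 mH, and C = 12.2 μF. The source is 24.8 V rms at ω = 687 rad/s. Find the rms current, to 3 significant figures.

X_L = ωL = 342 Ω
X_C = 1/(ωC) = 119 Ω
Net reactance X = X_L − X_C = 223 Ω
Z = 2220 + j223 Ω
|Z| = √(2220² + 223²) = 2230 Ω
I = V/|Z| = 24.8/2230 = 11.1 mA

11.1 mA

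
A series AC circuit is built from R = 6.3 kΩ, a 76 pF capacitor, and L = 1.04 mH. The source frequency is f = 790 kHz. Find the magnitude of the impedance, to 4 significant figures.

6782 Ω

ω = 2πf = 4.964e+06 rad/s
X_L = ωL = 5162 Ω
X_C = 1/(ωC) = 2651 Ω
Net reactance X = X_L − X_C = 2511 Ω
Z = 6300 + j2511 Ω
|Z| = √(6300² + 2511²) = 6782 Ω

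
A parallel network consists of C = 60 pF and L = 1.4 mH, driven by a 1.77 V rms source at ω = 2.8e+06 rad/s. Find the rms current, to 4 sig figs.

X_L = ωL = 3920 Ω
X_C = 1/(ωC) = 5952 Ω
Parallel: admittances add. Y = 1/(jωL) + jωC
Y = (0 − j8.71e-05) S
|Y| = 8.71e-05 S → |Z| = 1/|Y| = 11480 Ω, ∠Z = −∠Y = 90.00°
I = V/|Z| = 1.77/11480 = 154.2 μA

154.2 μA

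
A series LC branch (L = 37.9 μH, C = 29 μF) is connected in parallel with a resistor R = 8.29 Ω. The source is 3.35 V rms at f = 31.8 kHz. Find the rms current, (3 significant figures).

607 mA

ω = 2πf = 199800 rad/s
X_L = ωL = 7.57 Ω
X_C = 1/(ωC) = 0.173 Ω
Branch 1: Z₁ = R = 8.29 Ω
Branch 2 (series LC): Z₂ = j(X_L − X_C) = j7.40 Ω
Parallel: Z = Z₁Z₂/(Z₁+Z₂), |Z| = 5.52 Ω, ∠Z = 48.2°
I = V/|Z| = 3.35/5.52 = 607 mA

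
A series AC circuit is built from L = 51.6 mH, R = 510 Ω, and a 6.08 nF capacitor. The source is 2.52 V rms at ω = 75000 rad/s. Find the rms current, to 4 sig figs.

X_L = ωL = 3870 Ω
X_C = 1/(ωC) = 2193 Ω
Net reactance X = X_L − X_C = 1677 Ω
Z = 510.0 + j1677 Ω
|Z| = √(510.0² + 1677²) = 1753 Ω
I = V/|Z| = 2.52/1753 = 1.438 mA

1.438 mA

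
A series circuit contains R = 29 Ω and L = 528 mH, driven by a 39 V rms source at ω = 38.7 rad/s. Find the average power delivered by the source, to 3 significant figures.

35.0 W

X_L = ωL = 20.4 Ω
Z = 29.0 + j20.4 Ω
|Z| = √(29.0² + 20.4²) = 35.5 Ω
∠Z = arctan(20.4/29.0) = 35.2°
I = V/|Z| = 1.10 A
P = VI cos φ = 39 × 1.10 × cos(35.2°) = 35.0 W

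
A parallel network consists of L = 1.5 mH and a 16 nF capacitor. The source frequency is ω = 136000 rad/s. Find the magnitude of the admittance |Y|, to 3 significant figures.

X_L = ωL = 204 Ω
X_C = 1/(ωC) = 460 Ω
Parallel: admittances add. Y = 1/(jωL) + jωC
Y = (0 − j0.00273) S
|Y| = 0.00273 S → |Z| = 1/|Y| = 367 Ω, ∠Z = −∠Y = 90.0°

2.73 mS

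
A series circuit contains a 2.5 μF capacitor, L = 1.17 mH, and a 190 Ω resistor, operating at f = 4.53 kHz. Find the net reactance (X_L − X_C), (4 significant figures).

19.25 Ω

ω = 2πf = 28460 rad/s
X_L = ωL = 33.30 Ω
X_C = 1/(ωC) = 14.05 Ω
X = 33.30 − 14.05 = 19.25 Ω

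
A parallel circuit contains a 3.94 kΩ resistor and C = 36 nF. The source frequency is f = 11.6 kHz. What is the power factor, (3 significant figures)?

ω = 2πf = 72880 rad/s
X_C = 1/(ωC) = 381 Ω
Parallel: admittances add. Y = 1/R + jωC
Y = (0.000254 + j0.00262) S
|Y| = 0.00264 S → |Z| = 1/|Y| = 379 Ω, ∠Z = −∠Y = -84.5°
cos φ = cos(-84.5°) = 0.0963

0.0963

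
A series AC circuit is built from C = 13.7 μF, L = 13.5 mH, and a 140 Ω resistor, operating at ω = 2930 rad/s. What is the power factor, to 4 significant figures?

X_L = ωL = 39.55 Ω
X_C = 1/(ωC) = 24.91 Ω
Net reactance X = X_L − X_C = 14.64 Ω
Z = 140.0 + j14.64 Ω
|Z| = √(140.0² + 14.64²) = 140.8 Ω
∠Z = arctan(14.64/140.0) = 5.971°
cos φ = cos(5.971°) = 0.9946

0.9946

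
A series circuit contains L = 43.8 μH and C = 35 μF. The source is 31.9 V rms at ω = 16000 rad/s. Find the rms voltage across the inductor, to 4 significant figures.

X_L = ωL = 0.7008 Ω
X_C = 1/(ωC) = 1.786 Ω
Net reactance X = X_L − X_C = -1.085 Ω
Z = − j1.085 Ω
|Z| = √(0² + 1.085²) = 1.085 Ω
I = V/|Z| = 29.40 A
V_L = I·|Z_L| = 29.40 × 0.7008 = 20.61 V

20.61 V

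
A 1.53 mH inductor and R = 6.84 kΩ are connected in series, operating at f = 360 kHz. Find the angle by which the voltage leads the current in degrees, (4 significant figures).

26.84°

ω = 2πf = 2.262e+06 rad/s
X_L = ωL = 3461 Ω
Z = 6840 + j3461 Ω
|Z| = √(6840² + 3461²) = 7666 Ω
∠Z = arctan(3461/6840) = 26.84°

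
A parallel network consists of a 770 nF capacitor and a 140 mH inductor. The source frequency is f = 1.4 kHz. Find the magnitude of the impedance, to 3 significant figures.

ω = 2πf = 8796 rad/s
X_L = ωL = 1230 Ω
X_C = 1/(ωC) = 148 Ω
Parallel: admittances add. Y = 1/(jωL) + jωC
Y = (0 + j0.00596) S
|Y| = 0.00596 S → |Z| = 1/|Y| = 168 Ω, ∠Z = −∠Y = -90.0°

168 Ω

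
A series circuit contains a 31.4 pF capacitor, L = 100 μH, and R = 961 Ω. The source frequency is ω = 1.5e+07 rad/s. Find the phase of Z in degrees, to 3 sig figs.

-33.0°

X_L = ωL = 1500 Ω
X_C = 1/(ωC) = 2120 Ω
Net reactance X = X_L − X_C = -623 Ω
Z = 961 − j623 Ω
|Z| = √(961² + 623²) = 1150 Ω
∠Z = arctan(-623/961) = -33.0°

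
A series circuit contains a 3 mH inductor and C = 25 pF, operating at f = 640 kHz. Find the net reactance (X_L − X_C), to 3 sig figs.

ω = 2πf = 4.021e+06 rad/s
X_L = ωL = 12100 Ω
X_C = 1/(ωC) = 9950 Ω
X = 12100 − 9950 = 2120 Ω

2120 Ω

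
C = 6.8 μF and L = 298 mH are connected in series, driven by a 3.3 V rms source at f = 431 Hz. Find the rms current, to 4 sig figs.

4.384 mA

ω = 2πf = 2708 rad/s
X_L = ωL = 807.0 Ω
X_C = 1/(ωC) = 54.30 Ω
Net reactance X = X_L − X_C = 752.7 Ω
Z = j752.7 Ω
|Z| = √(0² + 752.7²) = 752.7 Ω
I = V/|Z| = 3.3/752.7 = 4.384 mA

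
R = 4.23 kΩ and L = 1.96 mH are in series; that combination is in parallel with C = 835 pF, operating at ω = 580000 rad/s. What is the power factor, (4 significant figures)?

0.4605

X_L = ωL = 1137 Ω
X_C = 1/(ωC) = 2065 Ω
Branch 1 (R+jX_L): Z₁ = 4230 + j1137 Ω, |Z₁| = 4380 Ω
Branch 2 (−jX_C): Z₂ = −j2065 Ω
Parallel: Z = Z₁Z₂/(Z₁+Z₂), |Z| = 2088 Ω, ∠Z = -62.58°
cos φ = cos(-62.58°) = 0.4605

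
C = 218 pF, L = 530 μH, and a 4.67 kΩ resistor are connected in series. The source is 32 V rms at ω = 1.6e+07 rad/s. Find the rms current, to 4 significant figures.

X_L = ωL = 8480 Ω
X_C = 1/(ωC) = 286.7 Ω
Net reactance X = X_L − X_C = 8193 Ω
Z = 4670 + j8193 Ω
|Z| = √(4670² + 8193²) = 9431 Ω
I = V/|Z| = 32/9431 = 3.393 mA

3.393 mA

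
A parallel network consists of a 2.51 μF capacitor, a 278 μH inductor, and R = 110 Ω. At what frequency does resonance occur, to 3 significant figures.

ω₀ = 1/√(LC) = 1/√(0.000278 × 2.51e-06) = 37860 rad/s
f₀ = ω₀/(2π) = 6.03 kHz

6.03 kHz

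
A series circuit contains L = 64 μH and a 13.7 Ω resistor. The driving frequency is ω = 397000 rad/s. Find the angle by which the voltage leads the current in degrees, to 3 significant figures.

X_L = ωL = 25.4 Ω
Z = 13.7 + j25.4 Ω
|Z| = √(13.7² + 25.4²) = 28.9 Ω
∠Z = arctan(25.4/13.7) = 61.7°

61.7°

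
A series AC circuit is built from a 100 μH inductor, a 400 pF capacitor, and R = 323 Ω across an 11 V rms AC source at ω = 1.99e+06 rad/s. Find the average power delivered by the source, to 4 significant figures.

31.98 mW

X_L = ωL = 199.0 Ω
X_C = 1/(ωC) = 1256 Ω
Net reactance X = X_L − X_C = -1057 Ω
Z = 323.0 − j1057 Ω
|Z| = √(323.0² + 1057²) = 1106 Ω
∠Z = arctan(-1057/323.0) = -73.01°
I = V/|Z| = 9.950 mA
P = VI cos φ = 11 × 0.009950 × cos(-73.01°) = 31.98 mW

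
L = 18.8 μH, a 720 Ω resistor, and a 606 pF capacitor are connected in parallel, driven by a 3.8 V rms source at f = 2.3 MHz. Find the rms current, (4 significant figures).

ω = 2πf = 1.445e+07 rad/s
X_L = ωL = 271.7 Ω
X_C = 1/(ωC) = 114.2 Ω
Parallel: admittances add. Y = 1/R + 1/(jωL) + jωC
Y = (0.001389 + j0.005077) S
|Y| = 0.005263 S → |Z| = 1/|Y| = 190.0 Ω, ∠Z = −∠Y = -74.70°
I = V/|Z| = 3.8/190.0 = 20.00 mA

20.00 mA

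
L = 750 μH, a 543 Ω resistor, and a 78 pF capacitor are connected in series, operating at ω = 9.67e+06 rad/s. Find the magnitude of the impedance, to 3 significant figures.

5950 Ω

X_L = ωL = 7250 Ω
X_C = 1/(ωC) = 1330 Ω
Net reactance X = X_L − X_C = 5930 Ω
Z = 543 + j5930 Ω
|Z| = √(543² + 5930²) = 5950 Ω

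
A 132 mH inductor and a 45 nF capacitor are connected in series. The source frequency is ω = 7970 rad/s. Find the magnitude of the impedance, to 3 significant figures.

X_L = ωL = 1050 Ω
X_C = 1/(ωC) = 2790 Ω
Net reactance X = X_L − X_C = -1740 Ω
Z = − j1740 Ω
|Z| = √(0² + 1740²) = 1740 Ω

1740 Ω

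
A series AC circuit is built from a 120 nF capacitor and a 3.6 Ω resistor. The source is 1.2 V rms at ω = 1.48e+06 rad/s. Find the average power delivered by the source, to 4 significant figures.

X_C = 1/(ωC) = 5.631 Ω
Z = 3.600 − j5.631 Ω
|Z| = √(3.600² + 5.631²) = 6.683 Ω
∠Z = arctan(-5.631/3.600) = -57.41°
I = V/|Z| = 179.6 mA
P = VI cos φ = 1.2 × 0.1796 × cos(-57.41°) = 116.1 mW

116.1 mW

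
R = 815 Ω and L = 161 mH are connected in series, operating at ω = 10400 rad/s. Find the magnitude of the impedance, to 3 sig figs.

X_L = ωL = 1670 Ω
Z = 815 + j1670 Ω
|Z| = √(815² + 1670²) = 1860 Ω

1860 Ω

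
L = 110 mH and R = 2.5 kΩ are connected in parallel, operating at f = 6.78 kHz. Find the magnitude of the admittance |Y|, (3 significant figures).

453 μS

ω = 2πf = 42600 rad/s
X_L = ωL = 4690 Ω
Parallel: admittances add. Y = 1/R + 1/(jωL)
Y = (0.000400 − j0.000213) S
|Y| = 0.000453 S → |Z| = 1/|Y| = 2210 Ω, ∠Z = −∠Y = 28.1°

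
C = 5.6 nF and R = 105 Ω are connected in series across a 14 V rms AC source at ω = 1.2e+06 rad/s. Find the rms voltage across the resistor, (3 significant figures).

8.07 V

X_C = 1/(ωC) = 149 Ω
Z = 105 − j149 Ω
|Z| = √(105² + 149²) = 182 Ω
I = V/|Z| = 76.9 mA
V_R = I·|Z_R| = 0.0769 × 105 = 8.07 V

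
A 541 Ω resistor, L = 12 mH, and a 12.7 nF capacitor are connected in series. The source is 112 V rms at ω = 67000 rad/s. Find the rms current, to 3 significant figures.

X_L = ωL = 804 Ω
X_C = 1/(ωC) = 1180 Ω
Net reactance X = X_L − X_C = -371 Ω
Z = 541 − j371 Ω
|Z| = √(541² + 371²) = 656 Ω
I = V/|Z| = 112/656 = 171 mA

171 mA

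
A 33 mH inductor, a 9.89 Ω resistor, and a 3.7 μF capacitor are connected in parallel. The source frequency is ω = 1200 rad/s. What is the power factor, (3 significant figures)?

0.979

X_L = ωL = 39.6 Ω
X_C = 1/(ωC) = 225 Ω
Parallel: admittances add. Y = 1/R + 1/(jωL) + jωC
Y = (0.101 − j0.0208) S
|Y| = 0.103 S → |Z| = 1/|Y| = 9.69 Ω, ∠Z = −∠Y = 11.6°
cos φ = cos(11.6°) = 0.979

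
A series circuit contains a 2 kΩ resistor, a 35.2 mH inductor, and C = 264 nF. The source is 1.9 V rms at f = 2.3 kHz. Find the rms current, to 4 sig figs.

ω = 2πf = 14450 rad/s
X_L = ωL = 508.7 Ω
X_C = 1/(ωC) = 262.1 Ω
Net reactance X = X_L − X_C = 246.6 Ω
Z = 2000 + j246.6 Ω
|Z| = √(2000² + 246.6²) = 2015 Ω
I = V/|Z| = 1.9/2015 = 942.9 μA

942.9 μA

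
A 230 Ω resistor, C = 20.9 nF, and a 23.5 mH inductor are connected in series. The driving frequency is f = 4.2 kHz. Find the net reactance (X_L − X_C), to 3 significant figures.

-1190 Ω

ω = 2πf = 26390 rad/s
X_L = ωL = 620 Ω
X_C = 1/(ωC) = 1810 Ω
X = 620 − 1810 = -1190 Ω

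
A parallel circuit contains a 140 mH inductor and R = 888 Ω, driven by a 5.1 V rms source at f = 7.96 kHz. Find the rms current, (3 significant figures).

ω = 2πf = 50010 rad/s
X_L = ωL = 7000 Ω
Parallel: admittances add. Y = 1/R + 1/(jωL)
Y = (0.00113 − j0.000143) S
|Y| = 0.00114 S → |Z| = 1/|Y| = 881 Ω, ∠Z = −∠Y = 7.23°
I = V/|Z| = 5.1/881 = 5.79 mA

5.79 mA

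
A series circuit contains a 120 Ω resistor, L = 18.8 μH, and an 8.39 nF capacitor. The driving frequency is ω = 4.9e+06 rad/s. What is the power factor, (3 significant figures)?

X_L = ωL = 92.1 Ω
X_C = 1/(ωC) = 24.3 Ω
Net reactance X = X_L − X_C = 67.8 Ω
Z = 120 + j67.8 Ω
|Z| = √(120² + 67.8²) = 138 Ω
∠Z = arctan(67.8/120) = 29.5°
cos φ = cos(29.5°) = 0.871

0.871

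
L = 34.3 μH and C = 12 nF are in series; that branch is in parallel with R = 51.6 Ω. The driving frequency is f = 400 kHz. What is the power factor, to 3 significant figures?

0.717

ω = 2πf = 2.513e+06 rad/s
X_L = ωL = 86.2 Ω
X_C = 1/(ωC) = 33.2 Ω
Branch 1: Z₁ = R = 51.6 Ω
Branch 2 (series LC): Z₂ = j(X_L − X_C) = j53.0 Ω
Parallel: Z = Z₁Z₂/(Z₁+Z₂), |Z| = 37.0 Ω, ∠Z = 44.2°
cos φ = cos(44.2°) = 0.717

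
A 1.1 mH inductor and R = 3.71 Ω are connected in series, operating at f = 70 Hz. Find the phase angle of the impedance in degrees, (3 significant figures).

ω = 2πf = 439.8 rad/s
X_L = ωL = 0.484 Ω
Z = 3.71 + j0.484 Ω
|Z| = √(3.71² + 0.484²) = 3.74 Ω
∠Z = arctan(0.484/3.71) = 7.43°

7.43°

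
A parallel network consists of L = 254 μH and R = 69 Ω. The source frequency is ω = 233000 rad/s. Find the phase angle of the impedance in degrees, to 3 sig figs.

X_L = ωL = 59.2 Ω
Parallel: admittances add. Y = 1/R + 1/(jωL)
Y = (0.0145 − j0.0169) S
|Y| = 0.0223 S → |Z| = 1/|Y| = 44.9 Ω, ∠Z = −∠Y = 49.4°

49.4°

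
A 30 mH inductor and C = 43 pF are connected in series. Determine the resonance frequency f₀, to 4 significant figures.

140.1 kHz

ω₀ = 1/√(LC) = 1/√(0.03 × 4.3e-11) = 880500 rad/s
f₀ = ω₀/(2π) = 140.1 kHz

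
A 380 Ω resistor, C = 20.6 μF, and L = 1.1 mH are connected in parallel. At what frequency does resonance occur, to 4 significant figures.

ω₀ = 1/√(LC) = 1/√(0.0011 × 2.06e-05) = 6643 rad/s
f₀ = ω₀/(2π) = 1.057 kHz

1.057 kHz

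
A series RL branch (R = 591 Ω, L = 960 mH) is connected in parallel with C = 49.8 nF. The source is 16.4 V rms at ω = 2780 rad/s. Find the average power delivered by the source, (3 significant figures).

X_L = ωL = 2670 Ω
X_C = 1/(ωC) = 7220 Ω
Branch 1 (R+jX_L): Z₁ = 591 + j2670 Ω, |Z₁| = 2730 Ω
Branch 2 (−jX_C): Z₂ = −j7220 Ω
Parallel: Z = Z₁Z₂/(Z₁+Z₂), |Z| = 4300 Ω, ∠Z = 70.1°
I = V/|Z| = 3.81 mA
P = VI cos φ = 16.4 × 0.00381 × cos(70.1°) = 21.3 mW

21.3 mW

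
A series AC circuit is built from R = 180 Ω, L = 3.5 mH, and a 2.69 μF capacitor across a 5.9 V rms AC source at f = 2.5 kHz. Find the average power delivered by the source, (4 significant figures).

187.7 mW

ω = 2πf = 15710 rad/s
X_L = ωL = 54.98 Ω
X_C = 1/(ωC) = 23.67 Ω
Net reactance X = X_L − X_C = 31.31 Ω
Z = 180.0 + j31.31 Ω
|Z| = √(180.0² + 31.31²) = 182.7 Ω
∠Z = arctan(31.31/180.0) = 9.868°
I = V/|Z| = 32.29 mA
P = VI cos φ = 5.9 × 0.03229 × cos(9.868°) = 187.7 mW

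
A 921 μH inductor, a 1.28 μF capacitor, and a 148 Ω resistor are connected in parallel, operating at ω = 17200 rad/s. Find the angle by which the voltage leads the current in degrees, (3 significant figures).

80.7°

X_L = ωL = 15.8 Ω
X_C = 1/(ωC) = 45.4 Ω
Parallel: admittances add. Y = 1/R + 1/(jωL) + jωC
Y = (0.00676 − j0.0411) S
|Y| = 0.0417 S → |Z| = 1/|Y| = 24.0 Ω, ∠Z = −∠Y = 80.7°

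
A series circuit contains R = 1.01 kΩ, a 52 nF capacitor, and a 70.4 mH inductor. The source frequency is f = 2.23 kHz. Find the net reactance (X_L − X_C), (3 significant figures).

-386 Ω

ω = 2πf = 14010 rad/s
X_L = ωL = 986 Ω
X_C = 1/(ωC) = 1370 Ω
X = 986 − 1370 = -386 Ω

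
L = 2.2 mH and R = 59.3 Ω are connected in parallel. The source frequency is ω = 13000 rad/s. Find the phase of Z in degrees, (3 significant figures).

64.3°

X_L = ωL = 28.6 Ω
Parallel: admittances add. Y = 1/R + 1/(jωL)
Y = (0.0169 − j0.0350) S
|Y| = 0.0388 S → |Z| = 1/|Y| = 25.8 Ω, ∠Z = −∠Y = 64.3°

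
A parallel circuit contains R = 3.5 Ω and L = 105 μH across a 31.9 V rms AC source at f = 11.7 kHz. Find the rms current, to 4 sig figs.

ω = 2πf = 73510 rad/s
X_L = ωL = 7.719 Ω
Parallel: admittances add. Y = 1/R + 1/(jωL)
Y = (0.2857 − j0.1296) S
|Y| = 0.3137 S → |Z| = 1/|Y| = 3.188 Ω, ∠Z = −∠Y = 24.39°
I = V/|Z| = 31.9/3.188 = 10.01 A

10.01 A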